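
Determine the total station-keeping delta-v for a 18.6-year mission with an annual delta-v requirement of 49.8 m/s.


dV = rate * years = 49.8 * 18.6
dV = 926.2800 m/s

926.2800 m/s


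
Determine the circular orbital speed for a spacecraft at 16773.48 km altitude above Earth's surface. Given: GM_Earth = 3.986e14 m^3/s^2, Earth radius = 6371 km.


r = R_E + alt = 6371.0 + 16773.48 = 23144.4800 km = 2.314448e+07 m
v = sqrt(mu/r) = sqrt(3.986e14 / 2.314448e+07) = 4149.9698 m/s = 4.1500 km/s

4.1500 km/s


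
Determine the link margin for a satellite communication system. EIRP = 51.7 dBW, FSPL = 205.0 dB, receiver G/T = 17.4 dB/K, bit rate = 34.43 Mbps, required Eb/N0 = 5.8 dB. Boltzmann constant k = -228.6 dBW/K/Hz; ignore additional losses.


C/N0 = EIRP - FSPL + G/T - k = 51.7 - 205.0 + 17.4 - (-228.6)
C/N0 = 92.7000 dB-Hz
R_b = 34.43 Mbps = 3.443e+07 bps -> 10*log10(R_b) = 75.3694 dB-Hz
Eb/N0 = C/N0 - 10*log10(R_b) = 92.7000 - 75.3694 = 17.3306 dB
Margin = Eb/N0 - Eb/N0_req = 17.3306 - 5.8 = 11.5306 dB (link closes)

11.5306 dB


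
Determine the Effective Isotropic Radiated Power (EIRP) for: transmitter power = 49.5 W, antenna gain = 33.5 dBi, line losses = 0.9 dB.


Pt = 49.5 W = 16.9461 dBW
EIRP = Pt_dBW + Gt - losses = 16.9461 + 33.5 - 0.9 = 49.5461 dBW

49.5461 dBW


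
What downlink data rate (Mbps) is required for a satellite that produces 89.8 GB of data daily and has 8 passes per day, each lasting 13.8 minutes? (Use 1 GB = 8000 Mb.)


total contact time = 8 * 13.8 * 60 = 6624.0000 s
data = 89.8 GB = 718400.0000 Mb
rate = 718400.0000 / 6624.0000 = 108.4541 Mbps

108.4541 Mbps


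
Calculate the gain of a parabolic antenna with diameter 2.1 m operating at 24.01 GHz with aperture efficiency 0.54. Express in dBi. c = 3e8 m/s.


lambda = c/f = 3e8 / 2.401e+10 = 0.01249479 m
G = eta*(pi*D/lambda)^2 = 0.54*(pi*2.1/0.01249479)^2
G = 150547.6239 (linear)
G = 10*log10(150547.6239) = 51.7767 dBi

51.7767 dBi


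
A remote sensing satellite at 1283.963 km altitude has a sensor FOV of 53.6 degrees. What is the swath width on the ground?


FOV = 53.6 deg = 0.9354965 rad
swath = 2 * alt * tan(FOV/2) = 2 * 1283.963 * tan(0.4677482)
swath = 2 * 1283.963 * 0.5051363
swath = 1297.1528 km

1297.1528 km


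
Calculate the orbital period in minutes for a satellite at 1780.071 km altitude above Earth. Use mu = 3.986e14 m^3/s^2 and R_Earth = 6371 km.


r = 8151.0710 km = 8.151071e+06 m
T = 2*pi*sqrt(r^3/mu) = 2*pi*sqrt(5.4155682e+20 / 3.986e14)
T = 7323.7454 s = 122.0624 min

122.0624 minutes


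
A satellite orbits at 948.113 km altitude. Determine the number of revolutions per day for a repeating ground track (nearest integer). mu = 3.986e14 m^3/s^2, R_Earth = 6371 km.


r = 7.319113e+06 m
T = 2*pi*sqrt(r^3/mu) = 6231.5904 s = 103.8598 min
revs/day = 1440 / 103.8598 = 13.8648
Rounded: 14 revolutions per day

14 revolutions per day


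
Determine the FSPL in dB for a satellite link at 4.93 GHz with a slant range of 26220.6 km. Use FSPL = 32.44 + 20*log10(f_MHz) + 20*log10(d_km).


f = 4.93 GHz = 4930.0000 MHz
d = 26220.6 km
FSPL = 32.44 + 20*log10(4930.0000) + 20*log10(26220.6)
FSPL = 32.44 + 73.8569 + 88.3729
FSPL = 194.6698 dB

194.6698 dB


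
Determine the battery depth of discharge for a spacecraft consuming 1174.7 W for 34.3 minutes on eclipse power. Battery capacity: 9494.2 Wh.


E_used = P * t / 60 = 1174.7 * 34.3 / 60 = 671.5368 Wh
DOD = E_used / E_total * 100 = 671.5368 / 9494.2 * 100
DOD = 7.0731 %

7.0731 %


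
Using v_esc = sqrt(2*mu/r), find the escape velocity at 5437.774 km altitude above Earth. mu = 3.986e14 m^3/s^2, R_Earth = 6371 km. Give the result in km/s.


r = 6371.0 + 5437.774 = 11808.7740 km = 1.1808774e+07 m
v_esc = sqrt(2*mu/r) = sqrt(2*3.986e14 / 1.1808774e+07)
v_esc = 8216.3937 m/s = 8.2164 km/s

8.2164 km/s


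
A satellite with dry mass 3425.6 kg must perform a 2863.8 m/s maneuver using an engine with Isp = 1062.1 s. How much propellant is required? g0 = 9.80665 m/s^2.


ve = Isp * g0 = 1062.1 * 9.80665 = 10415.642965 m/s
mass ratio = exp(dv/ve) = exp(2863.8/10415.642965) = 1.31646725
m_prop = m_dry * (mr - 1) = 3425.6 * (1.31646725 - 1)
m_prop = 1084.0902 kg

1084.0902 kg


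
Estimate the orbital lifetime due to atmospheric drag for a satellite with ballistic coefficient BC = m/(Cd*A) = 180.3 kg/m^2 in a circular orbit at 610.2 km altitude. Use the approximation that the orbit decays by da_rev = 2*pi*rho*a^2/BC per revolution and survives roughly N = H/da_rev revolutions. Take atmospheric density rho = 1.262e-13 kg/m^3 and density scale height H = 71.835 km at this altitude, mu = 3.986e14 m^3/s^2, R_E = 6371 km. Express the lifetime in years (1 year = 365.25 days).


a = R_E + alt = 6981.2000 km = 6.9812e+06 m
da_rev = 2*pi*rho*a^2/BC = 2*pi*1.262e-13*(6.9812e+06)^2/180.3 = 0.214340212 m per revolution
N = H/da_rev = 71835.0000 m / 0.214340212 m = 335144.7646 revolutions
P = 2*pi*sqrt(a^3/mu) = 5805.0550 s
lifetime = N*P = 335144.7646 * 5805.0550 = 1.9455338e+09 s = 22517.7523 days
years = 22517.7523 / 365.25 = 61.6502 years

61.6502 years


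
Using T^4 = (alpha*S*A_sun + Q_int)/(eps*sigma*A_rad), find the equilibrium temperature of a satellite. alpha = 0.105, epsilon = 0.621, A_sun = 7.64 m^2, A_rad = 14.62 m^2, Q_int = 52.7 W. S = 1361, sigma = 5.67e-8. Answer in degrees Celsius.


Numerator = alpha*S*A_sun + Q_int = 0.105*1361*7.64 + 52.7 = 1144.4942 W
Denominator = eps*sigma*A_rad = 0.621*5.67e-8*14.62 = 5.1478043e-07 W/K^4
T^4 = 2.2232667e+09 K^4
T = 217.1440 K = -56.0060 C

-56.0060 degrees Celsius


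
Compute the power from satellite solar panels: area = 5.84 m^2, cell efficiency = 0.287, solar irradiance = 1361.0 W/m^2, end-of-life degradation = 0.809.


P = area * eta * S * degradation
P = 5.84 * 0.287 * 1361.0 * 0.809
P = 1845.4462 W

1845.4462 W


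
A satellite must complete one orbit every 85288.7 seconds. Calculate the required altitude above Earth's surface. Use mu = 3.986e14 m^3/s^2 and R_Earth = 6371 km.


T = 85288.7 s
r = (mu*T^2/(4*pi^2))^(1/3) = (3.986e14 * 85288.7^2 / (4*pi^2))^(1/3)
r = 4.1878088e+07 m = 41878.0884 km
alt = r - R_E = 41878.0884 - 6371 = 35507.0884 km

35507.0884 km


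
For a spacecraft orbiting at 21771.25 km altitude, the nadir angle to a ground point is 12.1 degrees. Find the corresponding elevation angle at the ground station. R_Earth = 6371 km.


r = R_E + alt = 28142.2500 km
Law of sines in the satellite / Earth-center / ground-point triangle:
  sin(nadir)/R_E = sin(90 + el)/r  =>  cos(el) = (r/R_E)*sin(nadir)
cos(el) = (28142.2500 / 6371.0000) * sin(12.1 deg) = 0.925936
el = arccos(0.925936) = 22.1901 deg
(Earth-central angle = 90 - nadir - el = 55.7099 deg)

22.1901 degrees


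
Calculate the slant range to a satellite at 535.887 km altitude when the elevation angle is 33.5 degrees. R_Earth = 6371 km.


h = 535.887 km, el = 33.5 deg
d = -R_E*sin(el) + sqrt((R_E*sin(el))^2 + 2*R_E*h + h^2)
d = -6371.0000*sin(0.5846853) + sqrt((6371.0000*0.551937)^2 + 2*6371.0000*535.887 + 535.887^2)
d = 897.2757 km

897.2757 km


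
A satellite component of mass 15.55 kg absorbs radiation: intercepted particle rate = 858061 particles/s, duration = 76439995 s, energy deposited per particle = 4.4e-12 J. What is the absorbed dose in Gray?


Total energy deposited = rate * time * E_per
  = 858061 * 76439995 * 4.4e-12 = 288.5968 J
Dose = E_total / mass = 288.5968 / 15.55
Dose = 18.5593 Gy

18.5593 Gy


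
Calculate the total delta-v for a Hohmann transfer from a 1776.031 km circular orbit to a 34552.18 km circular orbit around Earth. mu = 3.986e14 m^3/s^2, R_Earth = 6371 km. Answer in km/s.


r1 = 8147.0310 km = 8.147031e+06 m
r2 = 40923.1800 km = 4.092318e+07 m
dv1 = sqrt(mu/r1)*(sqrt(2*r2/(r1+r2)) - 1) = 2038.8777 m/s
dv2 = sqrt(mu/r2)*(1 - sqrt(2*r1/(r1+r2))) = 1322.5155 m/s
total dv = |dv1| + |dv2| = 2038.8777 + 1322.5155 = 3361.3932 m/s = 3.3614 km/s

3.3614 km/s


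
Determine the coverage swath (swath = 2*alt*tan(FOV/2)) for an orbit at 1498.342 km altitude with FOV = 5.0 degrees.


FOV = 5.0 deg = 0.08726646 rad
swath = 2 * alt * tan(FOV/2) = 2 * 1498.342 * tan(0.04363323)
swath = 2 * 1498.342 * 0.04366094
swath = 130.8380 km

130.8380 km


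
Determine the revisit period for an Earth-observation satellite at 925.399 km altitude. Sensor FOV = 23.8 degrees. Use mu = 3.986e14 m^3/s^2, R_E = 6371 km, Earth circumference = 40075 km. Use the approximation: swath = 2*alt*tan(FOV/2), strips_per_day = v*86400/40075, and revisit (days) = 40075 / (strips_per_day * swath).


swath = 2*925.399*tan(0.2076942) = 390.0243 km
v = sqrt(mu/r) = 7391.1899 m/s = 7.3912 km/s
strips/day = v*86400/40075 = 7.3912*86400/40075 = 15.9351
coverage/day = strips * swath = 15.9351 * 390.0243 = 6215.0732 km
revisit = 40075 / 6215.0732 = 6.4480 days

6.4480 days


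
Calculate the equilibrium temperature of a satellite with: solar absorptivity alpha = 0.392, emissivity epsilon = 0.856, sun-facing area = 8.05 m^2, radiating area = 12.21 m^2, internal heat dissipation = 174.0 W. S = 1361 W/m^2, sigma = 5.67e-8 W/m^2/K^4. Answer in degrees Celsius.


Numerator = alpha*S*A_sun + Q_int = 0.392*1361*8.05 + 174.0 = 4468.7716 W
Denominator = eps*sigma*A_rad = 0.856*5.67e-8*12.21 = 5.9261479e-07 W/K^4
T^4 = 7.5407696e+09 K^4
T = 294.6822 K = 21.5322 C

21.5322 degrees Celsius


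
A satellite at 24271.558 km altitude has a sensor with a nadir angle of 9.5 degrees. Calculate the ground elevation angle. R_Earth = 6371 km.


r = R_E + alt = 30642.5580 km
Law of sines in the satellite / Earth-center / ground-point triangle:
  sin(nadir)/R_E = sin(90 + el)/r  =>  cos(el) = (r/R_E)*sin(nadir)
cos(el) = (30642.5580 / 6371.0000) * sin(9.5 deg) = 0.7938284
el = arccos(0.7938284) = 37.4553 deg
(Earth-central angle = 90 - nadir - el = 43.0447 deg)

37.4553 degrees


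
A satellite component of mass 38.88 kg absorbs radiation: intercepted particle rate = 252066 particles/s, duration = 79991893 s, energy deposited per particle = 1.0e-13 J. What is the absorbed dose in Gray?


Total energy deposited = rate * time * E_per
  = 252066 * 79991893 * 1.0e-13 = 2.0163 J
Dose = E_total / mass = 2.0163 / 38.88
Dose = 0.05186018 Gy

0.0519 Gy


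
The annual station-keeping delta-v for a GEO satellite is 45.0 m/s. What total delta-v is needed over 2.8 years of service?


dV = rate * years = 45.0 * 2.8
dV = 126.0000 m/s

126.0000 m/s


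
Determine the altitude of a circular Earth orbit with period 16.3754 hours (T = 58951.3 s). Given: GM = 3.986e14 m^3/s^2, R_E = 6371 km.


T = 58951.3 s
r = (mu*T^2/(4*pi^2))^(1/3) = (3.986e14 * 58951.3^2 / (4*pi^2))^(1/3)
r = 3.2738198e+07 m = 32738.1985 km
alt = r - R_E = 32738.1985 - 6371 = 26367.1985 km

26367.1985 km


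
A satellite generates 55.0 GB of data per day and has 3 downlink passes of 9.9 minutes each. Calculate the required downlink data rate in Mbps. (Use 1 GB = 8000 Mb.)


total contact time = 3 * 9.9 * 60 = 1782.0000 s
data = 55.0 GB = 440000.0000 Mb
rate = 440000.0000 / 1782.0000 = 246.9136 Mbps

246.9136 Mbps


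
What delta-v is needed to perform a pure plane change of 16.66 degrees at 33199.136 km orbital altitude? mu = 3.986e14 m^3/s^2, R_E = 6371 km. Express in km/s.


r = 39570.1360 km = 3.9570136e+07 m
V = sqrt(mu/r) = 3173.8389 m/s
di = 16.66 deg = 0.2907719 rad
dV = 2*V*sin(di/2) = 2*3173.8389*sin(0.1453859)
dV = 919.6153 m/s = 0.9196153 km/s

0.9196 km/s


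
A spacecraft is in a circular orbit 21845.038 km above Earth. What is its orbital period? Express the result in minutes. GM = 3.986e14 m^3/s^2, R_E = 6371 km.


r = 28216.0380 km = 2.8216038e+07 m
T = 2*pi*sqrt(r^3/mu) = 2*pi*sqrt(2.2464052e+22 / 3.986e14)
T = 47168.8479 s = 786.1475 min

786.1475 minutes


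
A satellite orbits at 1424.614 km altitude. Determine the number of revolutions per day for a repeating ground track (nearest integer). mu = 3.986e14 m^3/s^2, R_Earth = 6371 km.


r = 7.795614e+06 m
T = 2*pi*sqrt(r^3/mu) = 6849.9391 s = 114.1657 min
revs/day = 1440 / 114.1657 = 12.6133
Rounded: 13 revolutions per day

13 revolutions per day


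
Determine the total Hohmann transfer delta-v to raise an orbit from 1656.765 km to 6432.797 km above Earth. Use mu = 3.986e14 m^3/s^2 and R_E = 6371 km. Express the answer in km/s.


r1 = 8027.7650 km = 8.027765e+06 m
r2 = 12803.7970 km = 1.2803797e+07 m
dv1 = sqrt(mu/r1)*(sqrt(2*r2/(r1+r2)) - 1) = 766.1203 m/s
dv2 = sqrt(mu/r2)*(1 - sqrt(2*r1/(r1+r2))) = 681.1915 m/s
total dv = |dv1| + |dv2| = 766.1203 + 681.1915 = 1447.3118 m/s = 1.4473 km/s

1.4473 km/s


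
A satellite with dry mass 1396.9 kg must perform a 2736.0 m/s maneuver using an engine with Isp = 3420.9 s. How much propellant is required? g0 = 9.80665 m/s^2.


ve = Isp * g0 = 3420.9 * 9.80665 = 33547.568985 m/s
mass ratio = exp(dv/ve) = exp(2736.0/33547.568985) = 1.08497380
m_prop = m_dry * (mr - 1) = 1396.9 * (1.08497380 - 1)
m_prop = 118.6999 kg

118.6999 kg


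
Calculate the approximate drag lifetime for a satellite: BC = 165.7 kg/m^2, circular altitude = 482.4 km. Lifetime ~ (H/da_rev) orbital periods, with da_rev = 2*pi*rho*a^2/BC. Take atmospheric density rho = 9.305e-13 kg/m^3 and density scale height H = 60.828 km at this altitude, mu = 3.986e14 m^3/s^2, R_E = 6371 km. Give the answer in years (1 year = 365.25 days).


a = R_E + alt = 6853.4000 km = 6.8534e+06 m
da_rev = 2*pi*rho*a^2/BC = 2*pi*9.305e-13*(6.8534e+06)^2/165.7 = 1.657242 m per revolution
N = H/da_rev = 60828.0000 m / 1.657242 m = 36704.3586 revolutions
P = 2*pi*sqrt(a^3/mu) = 5646.3831 s
lifetime = N*P = 36704.3586 * 5646.3831 = 2.0724687e+08 s = 2398.6906 days
years = 2398.6906 / 365.25 = 6.5673 years

6.5673 years


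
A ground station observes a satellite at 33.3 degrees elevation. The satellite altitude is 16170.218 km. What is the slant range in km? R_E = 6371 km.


h = 16170.218 km, el = 33.3 deg
d = -R_E*sin(el) + sqrt((R_E*sin(el))^2 + 2*R_E*h + h^2)
d = -6371.0000*sin(0.5811946) + sqrt((6371.0000*0.5490228)^2 + 2*6371.0000*16170.218 + 16170.218^2)
d = 18405.4093 km

18405.4093 km


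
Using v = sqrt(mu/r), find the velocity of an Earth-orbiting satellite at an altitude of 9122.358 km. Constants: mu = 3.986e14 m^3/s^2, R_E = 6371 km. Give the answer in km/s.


r = R_E + alt = 6371.0 + 9122.358 = 15493.3580 km = 1.5493358e+07 m
v = sqrt(mu/r) = sqrt(3.986e14 / 1.5493358e+07) = 5072.1942 m/s = 5.0722 km/s

5.0722 km/s


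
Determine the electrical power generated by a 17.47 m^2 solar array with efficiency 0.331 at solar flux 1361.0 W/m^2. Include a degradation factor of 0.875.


P = area * eta * S * degradation
P = 17.47 * 0.331 * 1361.0 * 0.875
P = 6886.3180 W

6886.3180 W


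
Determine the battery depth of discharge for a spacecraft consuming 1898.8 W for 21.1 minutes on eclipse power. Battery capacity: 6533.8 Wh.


E_used = P * t / 60 = 1898.8 * 21.1 / 60 = 667.7447 Wh
DOD = E_used / E_total * 100 = 667.7447 / 6533.8 * 100
DOD = 10.2199 %

10.2199 %


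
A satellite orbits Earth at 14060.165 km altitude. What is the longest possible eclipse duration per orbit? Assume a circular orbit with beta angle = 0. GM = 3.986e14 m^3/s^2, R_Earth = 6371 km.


r = 20431.1650 km
T = 484.3950 min
Eclipse fraction = arcsin(R_E/r)/pi = arcsin(6371.0000/20431.1650)/pi
= arcsin(0.3118275)/pi = 0.1009411
Eclipse duration = 0.1009411 * 484.3950 = 48.8954 min

48.8954 minutes


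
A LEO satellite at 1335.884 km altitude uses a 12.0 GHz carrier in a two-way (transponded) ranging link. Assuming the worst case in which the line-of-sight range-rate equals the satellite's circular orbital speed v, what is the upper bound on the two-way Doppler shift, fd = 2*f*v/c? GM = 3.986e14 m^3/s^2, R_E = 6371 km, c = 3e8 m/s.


r = 7.706884e+06 m
v = sqrt(mu/r) = 7191.6615 m/s (worst-case radial velocity)
f = 12.0 GHz = 1.2e+10 Hz
fd = 2*f*v/c = 2*1.2e+10*7191.6615/3.0e+08
fd = 575332.9179 Hz

575332.9179 Hz


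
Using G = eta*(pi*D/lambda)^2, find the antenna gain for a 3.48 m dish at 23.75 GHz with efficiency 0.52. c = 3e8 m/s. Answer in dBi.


lambda = c/f = 3e8 / 2.375e+10 = 0.01263158 m
G = eta*(pi*D/lambda)^2 = 0.52*(pi*3.48/0.01263158)^2
G = 389534.8296 (linear)
G = 10*log10(389534.8296) = 55.9055 dBi

55.9055 dBi


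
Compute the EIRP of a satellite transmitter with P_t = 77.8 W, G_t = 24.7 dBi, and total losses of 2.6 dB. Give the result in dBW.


Pt = 77.8 W = 18.9098 dBW
EIRP = Pt_dBW + Gt - losses = 18.9098 + 24.7 - 2.6 = 41.0098 dBW

41.0098 dBW


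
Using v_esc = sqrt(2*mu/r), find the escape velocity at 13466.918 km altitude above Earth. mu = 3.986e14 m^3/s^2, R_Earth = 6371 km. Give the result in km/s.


r = 6371.0 + 13466.918 = 19837.9180 km = 1.9837918e+07 m
v_esc = sqrt(2*mu/r) = sqrt(2*3.986e14 / 1.9837918e+07)
v_esc = 6339.2167 m/s = 6.3392 km/s

6.3392 km/s


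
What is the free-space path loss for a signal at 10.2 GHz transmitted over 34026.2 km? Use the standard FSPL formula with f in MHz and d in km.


f = 10.2 GHz = 10200.0000 MHz
d = 34026.2 km
FSPL = 32.44 + 20*log10(10200.0000) + 20*log10(34026.2)
FSPL = 32.44 + 80.1720 + 90.6363
FSPL = 203.2483 dB

203.2483 dB


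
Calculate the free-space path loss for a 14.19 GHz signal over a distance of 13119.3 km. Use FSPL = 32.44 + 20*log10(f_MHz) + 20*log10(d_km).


f = 14.19 GHz = 14190.0000 MHz
d = 13119.3 km
FSPL = 32.44 + 20*log10(14190.0000) + 20*log10(13119.3)
FSPL = 32.44 + 83.0396 + 82.3582
FSPL = 197.8379 dB

197.8379 dB


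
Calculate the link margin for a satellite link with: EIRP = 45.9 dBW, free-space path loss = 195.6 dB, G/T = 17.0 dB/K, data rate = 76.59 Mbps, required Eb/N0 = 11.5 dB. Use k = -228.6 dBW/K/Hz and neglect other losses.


C/N0 = EIRP - FSPL + G/T - k = 45.9 - 195.6 + 17.0 - (-228.6)
C/N0 = 95.9000 dB-Hz
R_b = 76.59 Mbps = 7.659e+07 bps -> 10*log10(R_b) = 78.8417 dB-Hz
Eb/N0 = C/N0 - 10*log10(R_b) = 95.9000 - 78.8417 = 17.0583 dB
Margin = Eb/N0 - Eb/N0_req = 17.0583 - 11.5 = 5.5583 dB (link closes)

5.5583 dB


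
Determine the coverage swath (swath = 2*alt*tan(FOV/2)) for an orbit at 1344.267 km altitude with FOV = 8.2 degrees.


FOV = 8.2 deg = 0.143117 rad
swath = 2 * alt * tan(FOV/2) = 2 * 1344.267 * tan(0.0715585)
swath = 2 * 1344.267 * 0.07168089
swath = 192.7165 km

192.7165 km


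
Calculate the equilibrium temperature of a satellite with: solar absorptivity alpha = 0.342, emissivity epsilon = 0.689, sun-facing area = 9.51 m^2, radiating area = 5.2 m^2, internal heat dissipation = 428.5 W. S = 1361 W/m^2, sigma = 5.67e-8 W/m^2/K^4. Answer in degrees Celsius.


Numerator = alpha*S*A_sun + Q_int = 0.342*1361*9.51 + 428.5 = 4855.0436 W
Denominator = eps*sigma*A_rad = 0.689*5.67e-8*5.2 = 2.0314476e-07 W/K^4
T^4 = 2.3899428e+10 K^4
T = 393.1849 K = 120.0349 C

120.0349 degrees Celsius


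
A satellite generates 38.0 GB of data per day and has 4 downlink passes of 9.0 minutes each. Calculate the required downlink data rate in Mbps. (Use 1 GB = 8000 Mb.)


total contact time = 4 * 9.0 * 60 = 2160.0000 s
data = 38.0 GB = 304000.0000 Mb
rate = 304000.0000 / 2160.0000 = 140.7407 Mbps

140.7407 Mbps


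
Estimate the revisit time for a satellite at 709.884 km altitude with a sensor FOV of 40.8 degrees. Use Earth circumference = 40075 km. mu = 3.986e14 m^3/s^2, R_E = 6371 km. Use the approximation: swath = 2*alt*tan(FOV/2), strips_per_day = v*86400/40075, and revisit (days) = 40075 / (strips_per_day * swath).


swath = 2*709.884*tan(0.3560472) = 528.0070 km
v = sqrt(mu/r) = 7502.8266 m/s = 7.5028 km/s
strips/day = v*86400/40075 = 7.5028*86400/40075 = 16.1758
coverage/day = strips * swath = 16.1758 * 528.0070 = 8540.9226 km
revisit = 40075 / 8540.9226 = 4.6921 days

4.6921 days


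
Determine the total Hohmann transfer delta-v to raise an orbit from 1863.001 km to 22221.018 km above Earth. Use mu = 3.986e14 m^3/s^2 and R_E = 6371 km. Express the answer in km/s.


r1 = 8234.0010 km = 8.234001e+06 m
r2 = 28592.0180 km = 2.8592018e+07 m
dv1 = sqrt(mu/r1)*(sqrt(2*r2/(r1+r2)) - 1) = 1712.4222 m/s
dv2 = sqrt(mu/r2)*(1 - sqrt(2*r1/(r1+r2))) = 1236.9267 m/s
total dv = |dv1| + |dv2| = 1712.4222 + 1236.9267 = 2949.3489 m/s = 2.9493 km/s

2.9493 km/s


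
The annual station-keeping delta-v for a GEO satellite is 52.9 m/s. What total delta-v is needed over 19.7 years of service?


dV = rate * years = 52.9 * 19.7
dV = 1042.1300 m/s

1042.1300 m/s


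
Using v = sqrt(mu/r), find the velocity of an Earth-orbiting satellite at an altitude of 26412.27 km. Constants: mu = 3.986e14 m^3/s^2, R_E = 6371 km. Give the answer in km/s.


r = R_E + alt = 6371.0 + 26412.27 = 32783.2700 km = 3.278327e+07 m
v = sqrt(mu/r) = sqrt(3.986e14 / 3.278327e+07) = 3486.9242 m/s = 3.4869 km/s

3.4869 km/s


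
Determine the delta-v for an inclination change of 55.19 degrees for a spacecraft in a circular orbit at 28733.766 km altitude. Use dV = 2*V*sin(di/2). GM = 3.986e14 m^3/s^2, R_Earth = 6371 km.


r = 35104.7660 km = 3.5104766e+07 m
V = sqrt(mu/r) = 3369.6563 m/s
di = 55.19 deg = 0.9632472 rad
dV = 2*V*sin(di/2) = 2*3369.6563*sin(0.4816236)
dV = 3121.7756 m/s = 3.1218 km/s

3.1218 km/s


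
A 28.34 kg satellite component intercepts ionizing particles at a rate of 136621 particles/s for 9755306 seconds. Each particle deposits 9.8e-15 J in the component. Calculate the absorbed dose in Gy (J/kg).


Total energy deposited = rate * time * E_per
  = 136621 * 9755306 * 9.8e-15 = 0.01306124 J
Dose = E_total / mass = 0.01306124 / 28.34
Dose = 4.6087652e-04 Gy

4.6088e-04 Gy


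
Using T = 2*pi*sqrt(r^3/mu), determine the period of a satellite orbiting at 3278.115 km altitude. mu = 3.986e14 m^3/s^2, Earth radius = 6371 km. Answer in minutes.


r = 9649.1150 km = 9.649115e+06 m
T = 2*pi*sqrt(r^3/mu) = 2*pi*sqrt(8.9838491e+20 / 3.986e14)
T = 9432.8395 s = 157.2140 min

157.2140 minutes


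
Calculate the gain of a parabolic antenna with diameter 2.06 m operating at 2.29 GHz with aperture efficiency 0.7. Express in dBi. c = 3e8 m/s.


lambda = c/f = 3e8 / 2.29e+09 = 0.1310044 m
G = eta*(pi*D/lambda)^2 = 0.7*(pi*2.06/0.1310044)^2
G = 1708.2864 (linear)
G = 10*log10(1708.2864) = 32.3256 dBi

32.3256 dBi


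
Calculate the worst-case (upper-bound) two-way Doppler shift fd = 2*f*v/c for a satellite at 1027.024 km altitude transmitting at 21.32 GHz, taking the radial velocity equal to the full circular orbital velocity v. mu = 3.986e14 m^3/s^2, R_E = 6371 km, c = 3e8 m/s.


r = 7.398024e+06 m
v = sqrt(mu/r) = 7340.2488 m/s (worst-case radial velocity)
f = 21.32 GHz = 2.132e+10 Hz
fd = 2*f*v/c = 2*2.132e+10*7340.2488/3.0e+08
fd = 1.043294e+06 Hz

1.0433e+06 Hz


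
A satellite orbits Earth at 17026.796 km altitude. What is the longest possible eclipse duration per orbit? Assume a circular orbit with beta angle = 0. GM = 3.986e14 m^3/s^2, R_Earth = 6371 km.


r = 23397.7960 km
T = 593.6390 min
Eclipse fraction = arcsin(R_E/r)/pi = arcsin(6371.0000/23397.7960)/pi
= arcsin(0.2722906)/pi = 0.0877812
Eclipse duration = 0.0877812 * 593.6390 = 52.1103 min

52.1103 minutes


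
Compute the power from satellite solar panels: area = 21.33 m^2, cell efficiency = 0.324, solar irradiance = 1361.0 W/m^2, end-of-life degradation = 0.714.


P = area * eta * S * degradation
P = 21.33 * 0.324 * 1361.0 * 0.714
P = 6715.7142 W

6715.7142 W


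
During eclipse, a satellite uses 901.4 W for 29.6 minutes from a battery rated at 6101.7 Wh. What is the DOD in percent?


E_used = P * t / 60 = 901.4 * 29.6 / 60 = 444.6907 Wh
DOD = E_used / E_total * 100 = 444.6907 / 6101.7 * 100
DOD = 7.2880 %

7.2880 %


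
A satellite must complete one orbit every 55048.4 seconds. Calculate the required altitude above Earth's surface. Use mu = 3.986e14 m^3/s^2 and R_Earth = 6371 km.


T = 55048.4 s
r = (mu*T^2/(4*pi^2))^(1/3) = (3.986e14 * 55048.4^2 / (4*pi^2))^(1/3)
r = 3.12768e+07 m = 31276.8005 km
alt = r - R_E = 31276.8005 - 6371 = 24905.8005 km

24905.8005 km


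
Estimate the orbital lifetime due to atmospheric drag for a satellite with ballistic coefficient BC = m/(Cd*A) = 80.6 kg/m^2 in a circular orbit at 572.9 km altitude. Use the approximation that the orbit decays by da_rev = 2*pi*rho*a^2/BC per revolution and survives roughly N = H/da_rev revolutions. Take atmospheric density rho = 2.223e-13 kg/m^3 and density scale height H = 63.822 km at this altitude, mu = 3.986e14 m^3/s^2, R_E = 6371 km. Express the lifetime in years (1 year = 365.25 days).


a = R_E + alt = 6943.9000 km = 6.9439e+06 m
da_rev = 2*pi*rho*a^2/BC = 2*pi*2.223e-13*(6.9439e+06)^2/80.6 = 0.835586096 m per revolution
N = H/da_rev = 63822.0000 m / 0.835586096 m = 76379.9210 revolutions
P = 2*pi*sqrt(a^3/mu) = 5758.5933 s
lifetime = N*P = 76379.9210 * 5758.5933 = 4.398409e+08 s = 5090.7512 days
years = 5090.7512 / 365.25 = 13.9377 years

13.9377 years


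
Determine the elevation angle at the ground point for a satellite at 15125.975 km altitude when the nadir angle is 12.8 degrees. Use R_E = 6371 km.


r = R_E + alt = 21496.9750 km
Law of sines in the satellite / Earth-center / ground-point triangle:
  sin(nadir)/R_E = sin(90 + el)/r  =>  cos(el) = (r/R_E)*sin(nadir)
cos(el) = (21496.9750 / 6371.0000) * sin(12.8 deg) = 0.7475471
el = arccos(0.7475471) = 41.6217 deg
(Earth-central angle = 90 - nadir - el = 35.5783 deg)

41.6217 degrees


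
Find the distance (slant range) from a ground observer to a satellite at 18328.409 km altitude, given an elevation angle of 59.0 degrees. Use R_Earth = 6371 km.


h = 18328.409 km, el = 59.0 deg
d = -R_E*sin(el) + sqrt((R_E*sin(el))^2 + 2*R_E*h + h^2)
d = -6371.0000*sin(1.0297) + sqrt((6371.0000*0.8571673)^2 + 2*6371.0000*18328.409 + 18328.409^2)
d = 19019.4656 km

19019.4656 km


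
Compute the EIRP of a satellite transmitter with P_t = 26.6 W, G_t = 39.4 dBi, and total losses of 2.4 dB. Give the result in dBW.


Pt = 26.6 W = 14.2488 dBW
EIRP = Pt_dBW + Gt - losses = 14.2488 + 39.4 - 2.4 = 51.2488 dBW

51.2488 dBW


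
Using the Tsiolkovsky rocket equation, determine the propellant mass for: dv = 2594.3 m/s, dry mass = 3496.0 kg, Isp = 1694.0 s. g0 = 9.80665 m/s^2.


ve = Isp * g0 = 1694.0 * 9.80665 = 16612.465100 m/s
mass ratio = exp(dv/ve) = exp(2594.3/16612.465100) = 1.16902009
m_prop = m_dry * (mr - 1) = 3496.0 * (1.16902009 - 1)
m_prop = 590.8942 kg

590.8942 kg


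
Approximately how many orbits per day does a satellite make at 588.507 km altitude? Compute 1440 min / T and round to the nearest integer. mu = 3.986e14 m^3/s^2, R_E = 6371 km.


r = 6.959507e+06 m
T = 2*pi*sqrt(r^3/mu) = 5778.0186 s = 96.3003 min
revs/day = 1440 / 96.3003 = 14.9532
Rounded: 15 revolutions per day

15 revolutions per day


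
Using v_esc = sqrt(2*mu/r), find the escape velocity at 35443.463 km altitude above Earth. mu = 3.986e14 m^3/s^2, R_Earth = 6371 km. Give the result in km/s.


r = 6371.0 + 35443.463 = 41814.4630 km = 4.1814463e+07 m
v_esc = sqrt(2*mu/r) = sqrt(2*3.986e14 / 4.1814463e+07)
v_esc = 4366.3685 m/s = 4.3664 km/s

4.3664 km/s


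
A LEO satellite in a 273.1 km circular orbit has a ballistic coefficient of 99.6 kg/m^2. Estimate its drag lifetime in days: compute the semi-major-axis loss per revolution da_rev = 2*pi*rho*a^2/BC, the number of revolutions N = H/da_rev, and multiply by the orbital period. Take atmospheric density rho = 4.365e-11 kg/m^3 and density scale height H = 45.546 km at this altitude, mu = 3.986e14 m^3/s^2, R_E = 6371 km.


a = R_E + alt = 6644.1000 km = 6.6441e+06 m
da_rev = 2*pi*rho*a^2/BC = 2*pi*4.365e-11*(6.6441e+06)^2/99.6 = 121.556195 m per revolution
N = H/da_rev = 45546.0000 m / 121.556195 m = 374.6909 revolutions
P = 2*pi*sqrt(a^3/mu) = 5389.7108 s
lifetime = N*P = 374.6909 * 5389.7108 = 2.0194756e+06 s = 23.3736 days

23.3736 days


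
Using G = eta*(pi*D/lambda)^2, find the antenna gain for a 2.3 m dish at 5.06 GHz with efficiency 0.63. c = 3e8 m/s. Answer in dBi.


lambda = c/f = 3e8 / 5.06e+09 = 0.05928854 m
G = eta*(pi*D/lambda)^2 = 0.63*(pi*2.3/0.05928854)^2
G = 9357.3848 (linear)
G = 10*log10(9357.3848) = 39.7115 dBi

39.7115 dBi


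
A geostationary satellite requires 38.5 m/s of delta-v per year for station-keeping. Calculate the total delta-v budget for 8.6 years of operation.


dV = rate * years = 38.5 * 8.6
dV = 331.1000 m/s

331.1000 m/s


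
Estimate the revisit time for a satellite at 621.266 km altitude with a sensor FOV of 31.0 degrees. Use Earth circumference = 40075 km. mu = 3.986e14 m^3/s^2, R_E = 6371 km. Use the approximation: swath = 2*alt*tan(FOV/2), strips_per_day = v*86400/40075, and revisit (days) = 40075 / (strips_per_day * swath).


swath = 2*621.266*tan(0.270526) = 344.5846 km
v = sqrt(mu/r) = 7550.2212 m/s = 7.5502 km/s
strips/day = v*86400/40075 = 7.5502*86400/40075 = 16.2780
coverage/day = strips * swath = 16.2780 * 344.5846 = 5609.1335 km
revisit = 40075 / 5609.1335 = 7.1446 days

7.1446 days


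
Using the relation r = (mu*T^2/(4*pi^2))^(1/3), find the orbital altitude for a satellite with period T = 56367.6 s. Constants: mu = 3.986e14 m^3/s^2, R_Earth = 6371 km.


T = 56367.6 s
r = (mu*T^2/(4*pi^2))^(1/3) = (3.986e14 * 56367.6^2 / (4*pi^2))^(1/3)
r = 3.1774511e+07 m = 31774.5115 km
alt = r - R_E = 31774.5115 - 6371 = 25403.5115 km

25403.5115 km


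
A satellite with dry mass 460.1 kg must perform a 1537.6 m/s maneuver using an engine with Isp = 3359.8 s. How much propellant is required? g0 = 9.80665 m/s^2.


ve = Isp * g0 = 3359.8 * 9.80665 = 32948.382670 m/s
mass ratio = exp(dv/ve) = exp(1537.6/32948.382670) = 1.04777297
m_prop = m_dry * (mr - 1) = 460.1 * (1.04777297 - 1)
m_prop = 21.9803 kg

21.9803 kg


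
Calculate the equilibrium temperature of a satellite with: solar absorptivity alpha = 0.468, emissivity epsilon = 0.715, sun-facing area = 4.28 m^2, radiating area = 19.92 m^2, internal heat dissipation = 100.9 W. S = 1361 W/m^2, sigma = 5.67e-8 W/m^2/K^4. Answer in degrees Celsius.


Numerator = alpha*S*A_sun + Q_int = 0.468*1361*4.28 + 100.9 = 2827.0374 W
Denominator = eps*sigma*A_rad = 0.715*5.67e-8*19.92 = 8.0756676e-07 W/K^4
T^4 = 3.5006857e+09 K^4
T = 243.2418 K = -29.9082 C

-29.9082 degrees Celsius


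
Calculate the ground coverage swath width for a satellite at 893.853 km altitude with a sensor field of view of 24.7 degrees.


FOV = 24.7 deg = 0.4310963 rad
swath = 2 * alt * tan(FOV/2) = 2 * 893.853 * tan(0.2155482)
swath = 2 * 893.853 * 0.2189496
swath = 391.4175 km

391.4175 km


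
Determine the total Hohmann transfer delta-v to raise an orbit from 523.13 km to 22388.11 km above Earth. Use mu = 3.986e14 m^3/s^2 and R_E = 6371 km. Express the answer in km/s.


r1 = 6894.1300 km = 6.89413e+06 m
r2 = 28759.1100 km = 2.875911e+07 m
dv1 = sqrt(mu/r1)*(sqrt(2*r2/(r1+r2)) - 1) = 2054.1183 m/s
dv2 = sqrt(mu/r2)*(1 - sqrt(2*r1/(r1+r2))) = 1407.7088 m/s
total dv = |dv1| + |dv2| = 2054.1183 + 1407.7088 = 3461.8270 m/s = 3.4618 km/s

3.4618 km/s


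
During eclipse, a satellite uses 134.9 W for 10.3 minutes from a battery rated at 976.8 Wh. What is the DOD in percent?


E_used = P * t / 60 = 134.9 * 10.3 / 60 = 23.1578 Wh
DOD = E_used / E_total * 100 = 23.1578 / 976.8 * 100
DOD = 2.3708 %

2.3708 %


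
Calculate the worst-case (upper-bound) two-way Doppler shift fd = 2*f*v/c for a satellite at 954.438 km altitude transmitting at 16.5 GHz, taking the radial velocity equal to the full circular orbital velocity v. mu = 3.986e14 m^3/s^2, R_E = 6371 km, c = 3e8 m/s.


r = 7.325438e+06 m
v = sqrt(mu/r) = 7376.5255 m/s (worst-case radial velocity)
f = 16.5 GHz = 1.65e+10 Hz
fd = 2*f*v/c = 2*1.65e+10*7376.5255/3.0e+08
fd = 811417.8062 Hz

811417.8062 Hz


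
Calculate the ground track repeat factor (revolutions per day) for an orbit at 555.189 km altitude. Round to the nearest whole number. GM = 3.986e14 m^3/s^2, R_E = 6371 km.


r = 6.926189e+06 m
T = 2*pi*sqrt(r^3/mu) = 5736.5757 s = 95.6096 min
revs/day = 1440 / 95.6096 = 15.0612
Rounded: 15 revolutions per day

15 revolutions per day


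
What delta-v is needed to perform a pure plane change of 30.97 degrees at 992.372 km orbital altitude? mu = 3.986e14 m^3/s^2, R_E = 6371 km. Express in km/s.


r = 7363.3720 km = 7.363372e+06 m
V = sqrt(mu/r) = 7357.5001 m/s
di = 30.97 deg = 0.5405285 rad
dV = 2*V*sin(di/2) = 2*7357.5001*sin(0.2702642)
dV = 3928.7004 m/s = 3.9287 km/s

3.9287 km/s


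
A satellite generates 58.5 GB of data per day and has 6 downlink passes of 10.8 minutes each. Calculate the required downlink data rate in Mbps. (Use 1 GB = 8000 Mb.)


total contact time = 6 * 10.8 * 60 = 3888.0000 s
data = 58.5 GB = 468000.0000 Mb
rate = 468000.0000 / 3888.0000 = 120.3704 Mbps

120.3704 Mbps


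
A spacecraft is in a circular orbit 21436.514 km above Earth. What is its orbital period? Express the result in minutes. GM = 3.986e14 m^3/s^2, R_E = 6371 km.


r = 27807.5140 km = 2.7807514e+07 m
T = 2*pi*sqrt(r^3/mu) = 2*pi*sqrt(2.1502378e+22 / 3.986e14)
T = 46148.1683 s = 769.1361 min

769.1361 minutes


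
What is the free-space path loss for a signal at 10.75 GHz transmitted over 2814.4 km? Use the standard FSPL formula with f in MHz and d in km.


f = 10.75 GHz = 10750.0000 MHz
d = 2814.4 km
FSPL = 32.44 + 20*log10(10750.0000) + 20*log10(2814.4)
FSPL = 32.44 + 80.6282 + 68.9877
FSPL = 182.0559 dB

182.0559 dB


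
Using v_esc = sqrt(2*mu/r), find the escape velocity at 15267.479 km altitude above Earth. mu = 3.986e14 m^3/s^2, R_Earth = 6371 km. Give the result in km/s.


r = 6371.0 + 15267.479 = 21638.4790 km = 2.1638479e+07 m
v_esc = sqrt(2*mu/r) = sqrt(2*3.986e14 / 2.1638479e+07)
v_esc = 6069.7427 m/s = 6.0697 km/s

6.0697 km/s


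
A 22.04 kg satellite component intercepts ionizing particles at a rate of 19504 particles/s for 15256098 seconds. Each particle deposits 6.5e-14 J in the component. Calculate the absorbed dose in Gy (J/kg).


Total energy deposited = rate * time * E_per
  = 19504 * 15256098 * 6.5e-14 = 0.01934107 J
Dose = E_total / mass = 0.01934107 / 22.04
Dose = 8.7754405e-04 Gy

8.7754e-04 Gy


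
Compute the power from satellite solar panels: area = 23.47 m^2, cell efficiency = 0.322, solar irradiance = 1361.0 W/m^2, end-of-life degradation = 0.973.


P = area * eta * S * degradation
P = 23.47 * 0.322 * 1361.0 * 0.973
P = 10007.8302 W

10007.8302 W


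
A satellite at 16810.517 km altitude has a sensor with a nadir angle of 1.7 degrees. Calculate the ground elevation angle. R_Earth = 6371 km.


r = R_E + alt = 23181.5170 km
Law of sines in the satellite / Earth-center / ground-point triangle:
  sin(nadir)/R_E = sin(90 + el)/r  =>  cos(el) = (r/R_E)*sin(nadir)
cos(el) = (23181.5170 / 6371.0000) * sin(1.7 deg) = 0.1079436
el = arccos(0.1079436) = 83.8032 deg
(Earth-central angle = 90 - nadir - el = 4.4968 deg)

83.8032 degrees


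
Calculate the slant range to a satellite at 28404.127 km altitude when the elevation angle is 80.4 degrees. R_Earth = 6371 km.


h = 28404.127 km, el = 80.4 deg
d = -R_E*sin(el) + sqrt((R_E*sin(el))^2 + 2*R_E*h + h^2)
d = -6371.0000*sin(1.4032) + sqrt((6371.0000*0.985996)^2 + 2*6371.0000*28404.127 + 28404.127^2)
d = 28477.1114 km

28477.1114 km


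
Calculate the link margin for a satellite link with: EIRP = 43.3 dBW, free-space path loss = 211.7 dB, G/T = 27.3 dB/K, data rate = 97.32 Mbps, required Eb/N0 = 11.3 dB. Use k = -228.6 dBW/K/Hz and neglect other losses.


C/N0 = EIRP - FSPL + G/T - k = 43.3 - 211.7 + 27.3 - (-228.6)
C/N0 = 87.5000 dB-Hz
R_b = 97.32 Mbps = 9.732e+07 bps -> 10*log10(R_b) = 79.8820 dB-Hz
Eb/N0 = C/N0 - 10*log10(R_b) = 87.5000 - 79.8820 = 7.6180 dB
Margin = Eb/N0 - Eb/N0_req = 7.6180 - 11.3 = -3.6820 dB (negative margin: link does not close)

-3.6820 dB


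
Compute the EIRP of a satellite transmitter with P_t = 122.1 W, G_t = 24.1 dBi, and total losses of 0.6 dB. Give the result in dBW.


Pt = 122.1 W = 20.8672 dBW
EIRP = Pt_dBW + Gt - losses = 20.8672 + 24.1 - 0.6 = 44.3672 dBW

44.3672 dBW


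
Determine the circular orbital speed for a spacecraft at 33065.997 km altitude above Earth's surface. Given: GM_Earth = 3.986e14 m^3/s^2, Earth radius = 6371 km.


r = R_E + alt = 6371.0 + 33065.997 = 39436.9970 km = 3.9436997e+07 m
v = sqrt(mu/r) = sqrt(3.986e14 / 3.9436997e+07) = 3179.1918 m/s = 3.1792 km/s

3.1792 km/s


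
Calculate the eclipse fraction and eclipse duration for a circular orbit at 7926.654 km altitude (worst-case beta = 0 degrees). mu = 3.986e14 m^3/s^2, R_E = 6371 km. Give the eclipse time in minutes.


r = 14297.6540 km
T = 283.5680 min
Eclipse fraction = arcsin(R_E/r)/pi = arcsin(6371.0000/14297.6540)/pi
= arcsin(0.4455976)/pi = 0.1470088
Eclipse duration = 0.1470088 * 283.5680 = 41.6870 min

41.6870 minutes


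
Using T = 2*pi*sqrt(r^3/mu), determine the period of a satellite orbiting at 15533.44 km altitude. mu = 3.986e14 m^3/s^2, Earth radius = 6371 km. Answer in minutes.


r = 21904.4400 km = 2.190444e+07 m
T = 2*pi*sqrt(r^3/mu) = 2*pi*sqrt(1.0509849e+22 / 3.986e14)
T = 32263.3495 s = 537.7225 min

537.7225 minutes


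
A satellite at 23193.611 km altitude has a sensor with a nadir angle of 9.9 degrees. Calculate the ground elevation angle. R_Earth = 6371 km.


r = R_E + alt = 29564.6110 km
Law of sines in the satellite / Earth-center / ground-point triangle:
  sin(nadir)/R_E = sin(90 + el)/r  =>  cos(el) = (r/R_E)*sin(nadir)
cos(el) = (29564.6110 / 6371.0000) * sin(9.9 deg) = 0.7978366
el = arccos(0.7978366) = 37.0760 deg
(Earth-central angle = 90 - nadir - el = 43.0240 deg)

37.0760 degrees


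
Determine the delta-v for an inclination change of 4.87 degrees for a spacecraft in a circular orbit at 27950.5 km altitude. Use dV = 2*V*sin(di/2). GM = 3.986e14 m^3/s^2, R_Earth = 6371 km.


r = 34321.5000 km = 3.43215e+07 m
V = sqrt(mu/r) = 3407.8896 m/s
di = 4.87 deg = 0.08499753 rad
dV = 2*V*sin(di/2) = 2*3407.8896*sin(0.04249877)
dV = 289.5750 m/s = 0.289575 km/s

0.2896 km/s


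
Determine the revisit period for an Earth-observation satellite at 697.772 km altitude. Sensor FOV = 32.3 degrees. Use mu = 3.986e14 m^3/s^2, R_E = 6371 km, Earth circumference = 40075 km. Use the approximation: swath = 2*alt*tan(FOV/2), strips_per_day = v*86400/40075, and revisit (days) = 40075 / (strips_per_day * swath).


swath = 2*697.772*tan(0.2818707) = 404.1227 km
v = sqrt(mu/r) = 7509.2517 m/s = 7.5093 km/s
strips/day = v*86400/40075 = 7.5093*86400/40075 = 16.1896
coverage/day = strips * swath = 16.1896 * 404.1227 = 6542.5964 km
revisit = 40075 / 6542.5964 = 6.1252 days

6.1252 days


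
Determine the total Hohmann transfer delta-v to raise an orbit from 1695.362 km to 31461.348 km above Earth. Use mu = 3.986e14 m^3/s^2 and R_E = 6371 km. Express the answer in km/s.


r1 = 8066.3620 km = 8.066362e+06 m
r2 = 37832.3480 km = 3.7832348e+07 m
dv1 = sqrt(mu/r1)*(sqrt(2*r2/(r1+r2)) - 1) = 1996.0157 m/s
dv2 = sqrt(mu/r2)*(1 - sqrt(2*r1/(r1+r2))) = 1321.5349 m/s
total dv = |dv1| + |dv2| = 1996.0157 + 1321.5349 = 3317.5506 m/s = 3.3176 km/s

3.3176 km/s


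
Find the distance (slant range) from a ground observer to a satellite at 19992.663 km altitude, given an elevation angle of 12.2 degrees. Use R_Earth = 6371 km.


h = 19992.663 km, el = 12.2 deg
d = -R_E*sin(el) + sqrt((R_E*sin(el))^2 + 2*R_E*h + h^2)
d = -6371.0000*sin(0.2129302) + sqrt((6371.0000*0.2113248)^2 + 2*6371.0000*19992.663 + 19992.663^2)
d = 24271.3339 km

24271.3339 km


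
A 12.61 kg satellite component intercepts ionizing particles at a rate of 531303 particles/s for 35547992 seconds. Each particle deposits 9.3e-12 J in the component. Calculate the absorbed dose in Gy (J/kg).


Total energy deposited = rate * time * E_per
  = 531303 * 35547992 * 9.3e-12 = 175.6468 J
Dose = E_total / mass = 175.6468 / 12.61
Dose = 13.9292 Gy

13.9292 Gy


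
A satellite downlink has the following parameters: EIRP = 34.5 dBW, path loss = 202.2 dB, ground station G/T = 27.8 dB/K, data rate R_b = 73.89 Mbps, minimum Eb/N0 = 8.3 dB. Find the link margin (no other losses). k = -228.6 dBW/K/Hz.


C/N0 = EIRP - FSPL + G/T - k = 34.5 - 202.2 + 27.8 - (-228.6)
C/N0 = 88.7000 dB-Hz
R_b = 73.89 Mbps = 7.389e+07 bps -> 10*log10(R_b) = 78.6859 dB-Hz
Eb/N0 = C/N0 - 10*log10(R_b) = 88.7000 - 78.6859 = 10.0141 dB
Margin = Eb/N0 - Eb/N0_req = 10.0141 - 8.3 = 1.7141 dB (link closes)

1.7141 dB
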